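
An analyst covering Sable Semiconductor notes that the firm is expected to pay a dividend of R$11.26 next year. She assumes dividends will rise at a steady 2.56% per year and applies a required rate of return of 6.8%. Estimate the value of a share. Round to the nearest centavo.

R$265.57

Gordon growth model: P₀ = D₁/(r − g), with D₁ = 11.26 given directly.
P₀ = 11.2600 / (0.068 − 0.0256) = 11.2600 / 0.0424 = 265.5660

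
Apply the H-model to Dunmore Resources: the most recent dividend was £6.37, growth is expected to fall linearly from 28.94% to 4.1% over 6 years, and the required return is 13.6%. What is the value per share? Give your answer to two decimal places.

£119.77

H-model: P₀ = D₀[(1+g_L) + H(g_S−g_L)]/(r−g_L), with H = 6/2 = 3.
P₀ = 6.37 × [(1+0.041) + 3×(0.2894−0.041)] / (0.136−0.041)
   = 6.37 × 1.7862 / 0.095 = 119.7694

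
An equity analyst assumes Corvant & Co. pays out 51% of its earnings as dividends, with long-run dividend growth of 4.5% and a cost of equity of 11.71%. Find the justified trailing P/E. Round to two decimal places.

Justified trailing P/E = b(1+g)/(r−g) = 0.51×(1+0.045)/(0.1171−0.045) = 7.3918

7.39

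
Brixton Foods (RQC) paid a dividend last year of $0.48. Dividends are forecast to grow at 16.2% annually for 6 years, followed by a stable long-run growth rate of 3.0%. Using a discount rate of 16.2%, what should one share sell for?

$6.63

Two-stage DDM. Project D₁…D_6 at 0.162, terminal growth 0.03, discount at r = 0.162.
D_1 = 0.5578
D_2 = 0.6481
D_3 = 0.7531
D_4 = 0.8751
D_5 = 1.0169
D_6 = 1.1816
Terminal value at t=6: TV = D_7/(r−g) = 1.2171/(0.162−0.03) = 9.2202
P₀ = 0.5578/(1+0.162)^1 + 0.6481/(1+0.162)^2 + 0.7531/(1+0.162)^3 + 0.8751/(1+0.162)^4 + 1.0169/(1+0.162)^5 + 1.1816/(1+0.162)^6 + 9.2202/(1+0.162)^6 = 6.6255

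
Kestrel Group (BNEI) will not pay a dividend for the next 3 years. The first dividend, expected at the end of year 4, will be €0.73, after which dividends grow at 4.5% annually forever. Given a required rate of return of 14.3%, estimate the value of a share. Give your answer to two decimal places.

€4.99

Deferred-dividend DDM. At t=3 the remaining stream is a growing perpetuity with first payment D_4 = 0.73.
V_3 = D_4/(r−g) = 0.73/(0.143−0.045) = 7.4490
P₀ = V_3/(1+r)^3 = 7.4490/(1+0.143)^3 = 4.9884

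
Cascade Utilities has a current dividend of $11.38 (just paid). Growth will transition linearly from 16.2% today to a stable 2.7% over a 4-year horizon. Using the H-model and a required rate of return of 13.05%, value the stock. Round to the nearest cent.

H-model: P₀ = D₀[(1+g_L) + H(g_S−g_L)]/(r−g_L), with H = 4/2 = 2.
P₀ = 11.38 × [(1+0.027) + 2×(0.162−0.027)] / (0.1305−0.027)
   = 11.38 × 1.2970 / 0.1035 = 142.6073

$142.61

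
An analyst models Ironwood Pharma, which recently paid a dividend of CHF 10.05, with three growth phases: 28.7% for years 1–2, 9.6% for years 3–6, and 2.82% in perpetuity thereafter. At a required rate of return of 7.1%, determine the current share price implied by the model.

CHF 470.46

Three-stage DDM. Project D₁…D_6; terminal Gordon value at t=6 with g = 0.0282; discount at r = 0.071.
D_1 = 12.9344
D_2 = 16.6465
D_3 = 18.2446
D_4 = 19.9961
D_5 = 21.9157
D_6 = 24.0196
TV_6 = 24.6969/(0.071−0.0282) = 577.0311
P₀ = Σ Dₜ/(1+r)ᵗ + TV_6/(1+r)^6 = 470.4585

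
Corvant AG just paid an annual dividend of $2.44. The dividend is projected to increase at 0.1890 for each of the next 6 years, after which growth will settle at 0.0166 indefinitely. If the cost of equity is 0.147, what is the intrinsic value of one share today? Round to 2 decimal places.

$40.24

Two-stage DDM. Project D₁…D_6 at 0.189, terminal growth 0.0166, discount at r = 0.147.
D_1 = 2.9012
D_2 = 3.4495
D_3 = 4.1014
D_4 = 4.8766
D_5 = 5.7983
D_6 = 6.8942
Terminal value at t=6: TV = D_7/(r−g) = 7.0086/(0.147−0.0166) = 53.7469
P₀ = 2.9012/(1+0.147)^1 + 3.4495/(1+0.147)^2 + 4.1014/(1+0.147)^3 + 4.8766/(1+0.147)^4 + 5.7983/(1+0.147)^5 + 6.8942/(1+0.147)^6 + 53.7469/(1+0.147)^6 = 40.2384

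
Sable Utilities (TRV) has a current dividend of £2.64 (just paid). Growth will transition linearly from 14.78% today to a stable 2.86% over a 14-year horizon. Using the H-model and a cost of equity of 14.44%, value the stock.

H-model: P₀ = D₀[(1+g_L) + H(g_S−g_L)]/(r−g_L), with H = 14/2 = 7.
P₀ = 2.64 × [(1+0.0286) + 7×(0.1478−0.0286)] / (0.1444−0.0286)
   = 2.64 × 1.8630 / 0.1158 = 42.4725

£42.47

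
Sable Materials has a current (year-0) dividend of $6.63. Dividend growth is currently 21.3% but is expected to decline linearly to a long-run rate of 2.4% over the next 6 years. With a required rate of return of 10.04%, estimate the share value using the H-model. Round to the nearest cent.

H-model: P₀ = D₀[(1+g_L) + H(g_S−g_L)]/(r−g_L), with H = 6/2 = 3.
P₀ = 6.63 × [(1+0.024) + 3×(0.213−0.024)] / (0.1004−0.024)
   = 6.63 × 1.5910 / 0.0764 = 138.0671

$138.07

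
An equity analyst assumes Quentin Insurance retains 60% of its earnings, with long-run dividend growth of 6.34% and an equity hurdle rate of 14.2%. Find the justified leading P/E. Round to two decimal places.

Payout ratio b = 1 − 0.60 = 0.40.
Justified leading P/E = b/(r−g) = 0.40/(0.142−0.0634) = 5.0891

5.09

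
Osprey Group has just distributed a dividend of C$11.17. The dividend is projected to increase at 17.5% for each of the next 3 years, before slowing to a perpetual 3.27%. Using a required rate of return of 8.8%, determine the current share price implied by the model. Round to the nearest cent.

Two-stage DDM. Project D₁…D_3 at 0.175, terminal growth 0.0327, discount at r = 0.088.
D_1 = 13.1248
D_2 = 15.4216
D_3 = 18.1204
Terminal value at t=3: TV = D_4/(r−g) = 18.7129/(0.088−0.0327) = 338.3887
P₀ = 13.1248/(1+0.088)^1 + 15.4216/(1+0.088)^2 + 18.1204/(1+0.088)^3 + 338.3887/(1+0.088)^3 = 301.9023

C$301.90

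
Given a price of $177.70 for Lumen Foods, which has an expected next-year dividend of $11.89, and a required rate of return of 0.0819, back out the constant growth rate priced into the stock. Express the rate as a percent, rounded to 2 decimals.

1.50%

From P₀ = D₁/(r − g), the implied growth is g = r − D₁/P₀.
g = 0.0819 − 11.89/177.70 = 0.0819 − 0.06691 = 0.01499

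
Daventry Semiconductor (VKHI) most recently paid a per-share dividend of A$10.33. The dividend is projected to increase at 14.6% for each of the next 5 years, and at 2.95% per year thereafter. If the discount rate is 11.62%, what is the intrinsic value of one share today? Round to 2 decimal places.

Two-stage DDM. Project D₁…D_5 at 0.146, terminal growth 0.0295, discount at r = 0.1162.
D_1 = 11.8382
D_2 = 13.5666
D_3 = 15.5473
D_4 = 17.8172
D_5 = 20.4185
Terminal value at t=5: TV = D_6/(r−g) = 21.0208/(0.1162−0.0295) = 242.4547
P₀ = 11.8382/(1+0.1162)^1 + 13.5666/(1+0.1162)^2 + 15.5473/(1+0.1162)^3 + 17.8172/(1+0.1162)^4 + 20.4185/(1+0.1162)^5 + 242.4547/(1+0.1162)^5 = 195.8702

A$195.87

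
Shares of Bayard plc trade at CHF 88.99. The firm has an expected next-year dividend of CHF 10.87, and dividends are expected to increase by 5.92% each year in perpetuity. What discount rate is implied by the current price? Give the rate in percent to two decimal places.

18.13%

Rearranging the constant-growth DDM: r = D₁/P₀ + g.
r = 10.8700 / 88.99 + 0.0592 = 0.12215 + 0.0592 = 0.18135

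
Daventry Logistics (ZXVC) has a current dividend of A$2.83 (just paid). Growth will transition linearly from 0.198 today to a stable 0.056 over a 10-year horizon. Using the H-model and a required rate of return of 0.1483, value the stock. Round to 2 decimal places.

H-model: P₀ = D₀[(1+g_L) + H(g_S−g_L)]/(r−g_L), with H = 10/2 = 5.
P₀ = 2.83 × [(1+0.056) + 5×(0.198−0.056)] / (0.1483−0.056)
   = 2.83 × 1.7660 / 0.0923 = 54.1471

A$54.15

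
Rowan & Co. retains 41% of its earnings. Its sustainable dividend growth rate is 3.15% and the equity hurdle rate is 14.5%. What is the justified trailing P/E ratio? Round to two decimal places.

Payout ratio b = 1 − 0.41 = 0.59.
Justified trailing P/E = b(1+g)/(r−g) = 0.59×(1+0.0315)/(0.145−0.0315) = 5.3620

5.36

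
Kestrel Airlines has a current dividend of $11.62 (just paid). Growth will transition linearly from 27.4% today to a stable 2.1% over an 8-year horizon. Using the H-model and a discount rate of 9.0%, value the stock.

$342.37

H-model: P₀ = D₀[(1+g_L) + H(g_S−g_L)]/(r−g_L), with H = 8/2 = 4.
P₀ = 11.62 × [(1+0.021) + 4×(0.274−0.021)] / (0.09−0.021)
   = 11.62 × 2.0330 / 0.069 = 342.3690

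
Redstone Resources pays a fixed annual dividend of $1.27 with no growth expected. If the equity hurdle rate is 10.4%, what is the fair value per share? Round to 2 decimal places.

$12.21

Zero-growth DDM (perpetuity): P₀ = D/r = 1.27 / 0.104 = 12.2115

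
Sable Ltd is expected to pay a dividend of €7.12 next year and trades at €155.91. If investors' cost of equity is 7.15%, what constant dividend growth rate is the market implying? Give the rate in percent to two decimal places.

2.58%

From P₀ = D₁/(r − g), the implied growth is g = r − D₁/P₀.
g = 0.0715 − 7.12/155.91 = 0.0715 − 0.04567 = 0.02583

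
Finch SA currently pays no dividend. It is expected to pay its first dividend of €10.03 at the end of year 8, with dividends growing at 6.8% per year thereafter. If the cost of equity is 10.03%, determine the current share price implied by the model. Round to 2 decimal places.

€159.05

Deferred-dividend DDM. At t=7 the remaining stream is a growing perpetuity with first payment D_8 = 10.03.
V_7 = D_8/(r−g) = 10.03/(0.1003−0.068) = 310.5263
P₀ = V_7/(1+r)^7 = 310.5263/(1+0.1003)^7 = 159.0452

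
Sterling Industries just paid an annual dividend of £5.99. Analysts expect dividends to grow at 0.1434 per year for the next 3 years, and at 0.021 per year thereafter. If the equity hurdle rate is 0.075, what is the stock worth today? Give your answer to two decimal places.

£156.63

Two-stage DDM. Project D₁…D_3 at 0.1434, terminal growth 0.021, discount at r = 0.075.
D_1 = 6.8490
D_2 = 7.8311
D_3 = 8.9541
Terminal value at t=3: TV = D_4/(r−g) = 9.1421/(0.075−0.021) = 169.2986
P₀ = 6.8490/(1+0.075)^1 + 7.8311/(1+0.075)^2 + 8.9541/(1+0.075)^3 + 169.2986/(1+0.075)^3 = 156.6340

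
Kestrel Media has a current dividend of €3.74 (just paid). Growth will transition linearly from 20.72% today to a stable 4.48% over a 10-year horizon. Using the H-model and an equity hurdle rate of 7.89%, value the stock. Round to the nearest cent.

H-model: P₀ = D₀[(1+g_L) + H(g_S−g_L)]/(r−g_L), with H = 10/2 = 5.
P₀ = 3.74 × [(1+0.0448) + 5×(0.2072−0.0448)] / (0.0789−0.0448)
   = 3.74 × 1.8568 / 0.0341 = 203.6490

€203.65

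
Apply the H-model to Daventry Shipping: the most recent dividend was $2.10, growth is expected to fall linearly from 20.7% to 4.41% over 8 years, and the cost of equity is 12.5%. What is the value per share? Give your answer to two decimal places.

$44.02

H-model: P₀ = D₀[(1+g_L) + H(g_S−g_L)]/(r−g_L), with H = 8/2 = 4.
P₀ = 2.10 × [(1+0.0441) + 4×(0.207−0.0441)] / (0.125−0.0441)
   = 2.10 × 1.6957 / 0.0809 = 44.0169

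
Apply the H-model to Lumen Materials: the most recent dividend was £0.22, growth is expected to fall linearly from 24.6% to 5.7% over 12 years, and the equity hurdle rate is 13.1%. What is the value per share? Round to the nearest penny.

H-model: P₀ = D₀[(1+g_L) + H(g_S−g_L)]/(r−g_L), with H = 12/2 = 6.
P₀ = 0.22 × [(1+0.057) + 6×(0.246−0.057)] / (0.131−0.057)
   = 0.22 × 2.1910 / 0.074 = 6.5138

£6.51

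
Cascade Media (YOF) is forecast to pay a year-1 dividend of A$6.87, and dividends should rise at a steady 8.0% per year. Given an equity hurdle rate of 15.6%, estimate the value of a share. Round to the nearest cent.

Gordon growth model: P₀ = D₁/(r − g), with D₁ = 6.87 given directly.
P₀ = 6.8700 / (0.156 − 0.08) = 6.8700 / 0.076 = 90.3947

A$90.39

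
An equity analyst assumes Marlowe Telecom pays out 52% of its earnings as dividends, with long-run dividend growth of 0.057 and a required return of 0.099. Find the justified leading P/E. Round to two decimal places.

12.38

Justified leading P/E = b/(r−g) = 0.52/(0.099−0.057) = 12.3810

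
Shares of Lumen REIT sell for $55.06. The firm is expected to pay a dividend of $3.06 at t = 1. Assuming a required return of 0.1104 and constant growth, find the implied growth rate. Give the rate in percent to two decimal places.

5.48%

From P₀ = D₁/(r − g), the implied growth is g = r − D₁/P₀.
g = 0.1104 − 3.06/55.06 = 0.1104 − 0.05558 = 0.05482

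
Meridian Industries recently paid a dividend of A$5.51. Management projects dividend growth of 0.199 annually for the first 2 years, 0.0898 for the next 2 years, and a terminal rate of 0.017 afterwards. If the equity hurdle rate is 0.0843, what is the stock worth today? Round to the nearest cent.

A$129.25

Three-stage DDM. Project D₁…D_4; terminal Gordon value at t=4 with g = 0.017; discount at r = 0.0843.
D_1 = 6.6065
D_2 = 7.9212
D_3 = 8.6325
D_4 = 9.4077
TV_4 = 9.5676/(0.0843−0.017) = 142.1639
P₀ = Σ Dₜ/(1+r)ᵗ + TV_4/(1+r)^4 = 129.2547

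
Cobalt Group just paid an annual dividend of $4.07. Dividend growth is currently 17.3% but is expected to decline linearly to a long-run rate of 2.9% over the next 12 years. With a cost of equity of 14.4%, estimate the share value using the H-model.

$67.00

H-model: P₀ = D₀[(1+g_L) + H(g_S−g_L)]/(r−g_L), with H = 12/2 = 6.
P₀ = 4.07 × [(1+0.029) + 6×(0.173−0.029)] / (0.144−0.029)
   = 4.07 × 1.8930 / 0.115 = 66.9957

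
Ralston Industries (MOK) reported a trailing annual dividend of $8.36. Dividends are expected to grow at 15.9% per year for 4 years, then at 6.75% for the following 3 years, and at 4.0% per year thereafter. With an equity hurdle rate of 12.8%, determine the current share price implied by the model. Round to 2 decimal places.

Three-stage DDM. Project D₁…D_7; terminal Gordon value at t=7 with g = 0.04; discount at r = 0.128.
D_1 = 9.6892
D_2 = 11.2298
D_3 = 13.0154
D_4 = 15.0848
D_5 = 16.1030
D_6 = 17.1900
D_7 = 18.3503
TV_7 = 19.0843/(0.128−0.04) = 216.8674
P₀ = Σ Dₜ/(1+r)ᵗ + TV_7/(1+r)^7 = 154.1936

$154.19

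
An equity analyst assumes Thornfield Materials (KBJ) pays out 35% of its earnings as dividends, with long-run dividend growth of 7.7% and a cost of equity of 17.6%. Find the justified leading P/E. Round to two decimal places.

Justified leading P/E = b/(r−g) = 0.35/(0.176−0.077) = 3.5354

3.54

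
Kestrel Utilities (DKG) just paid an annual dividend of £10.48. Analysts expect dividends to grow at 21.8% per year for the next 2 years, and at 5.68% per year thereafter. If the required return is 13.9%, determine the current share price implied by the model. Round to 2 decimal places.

Two-stage DDM. Project D₁…D_2 at 0.218, terminal growth 0.0568, discount at r = 0.139.
D_1 = 12.7646
D_2 = 15.5473
Terminal value at t=2: TV = D_3/(r−g) = 16.4304/(0.139−0.0568) = 199.8835
P₀ = 12.7646/(1+0.139)^1 + 15.5473/(1+0.139)^2 + 199.8835/(1+0.139)^2 = 177.2651

£177.27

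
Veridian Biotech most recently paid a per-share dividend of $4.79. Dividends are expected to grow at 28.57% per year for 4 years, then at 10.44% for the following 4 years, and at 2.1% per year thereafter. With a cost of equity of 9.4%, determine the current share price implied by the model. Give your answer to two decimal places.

$199.31

Three-stage DDM. Project D₁…D_8; terminal Gordon value at t=8 with g = 0.021; discount at r = 0.094.
D_1 = 6.1585
D_2 = 7.9180
D_3 = 10.1802
D_4 = 13.0886
D_5 = 14.4551
D_6 = 15.9642
D_7 = 17.6309
D_8 = 19.4715
TV_8 = 19.8804/(0.094−0.021) = 272.3344
P₀ = Σ Dₜ/(1+r)ᵗ + TV_8/(1+r)^8 = 199.3128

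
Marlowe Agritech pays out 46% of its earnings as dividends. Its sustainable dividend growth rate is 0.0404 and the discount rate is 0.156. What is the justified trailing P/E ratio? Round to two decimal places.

4.14

Justified trailing P/E = b(1+g)/(r−g) = 0.46×(1+0.0404)/(0.156−0.0404) = 4.1400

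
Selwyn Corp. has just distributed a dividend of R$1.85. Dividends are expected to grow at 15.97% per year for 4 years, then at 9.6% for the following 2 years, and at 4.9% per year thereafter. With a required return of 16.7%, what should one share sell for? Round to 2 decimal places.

Three-stage DDM. Project D₁…D_6; terminal Gordon value at t=6 with g = 0.049; discount at r = 0.167.
D_1 = 2.1454
D_2 = 2.4881
D_3 = 2.8854
D_4 = 3.3462
D_5 = 3.6675
D_6 = 4.0195
TV_6 = 4.2165/(0.167−0.049) = 35.7330
P₀ = Σ Dₜ/(1+r)ᵗ + TV_6/(1+r)^6 = 24.7170

R$24.72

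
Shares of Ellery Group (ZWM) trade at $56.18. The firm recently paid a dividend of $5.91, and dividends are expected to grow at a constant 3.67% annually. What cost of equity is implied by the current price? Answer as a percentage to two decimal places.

Rearranging the constant-growth DDM: r = D₁/P₀ + g.
D₁ = 5.91 × (1 + 0.0367) = 6.1269.
r = 6.1269 / 56.18 + 0.0367 = 0.10906 + 0.0367 = 0.14576

14.58%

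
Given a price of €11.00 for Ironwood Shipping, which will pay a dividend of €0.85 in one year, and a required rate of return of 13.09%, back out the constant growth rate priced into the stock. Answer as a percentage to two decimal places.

5.36%

From P₀ = D₁/(r − g), the implied growth is g = r − D₁/P₀.
g = 0.1309 − 0.85/11.00 = 0.1309 − 0.07727 = 0.05363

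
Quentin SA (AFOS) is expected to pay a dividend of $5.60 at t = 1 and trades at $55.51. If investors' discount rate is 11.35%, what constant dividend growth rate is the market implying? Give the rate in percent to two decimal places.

From P₀ = D₁/(r − g), the implied growth is g = r − D₁/P₀.
g = 0.1135 − 5.60/55.51 = 0.1135 − 0.10088 = 0.01262

1.26%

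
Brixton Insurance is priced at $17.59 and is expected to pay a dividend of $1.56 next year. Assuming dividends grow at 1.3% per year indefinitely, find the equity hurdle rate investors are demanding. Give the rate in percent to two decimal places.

10.17%

Rearranging the constant-growth DDM: r = D₁/P₀ + g.
r = 1.5600 / 17.59 + 0.013 = 0.08869 + 0.013 = 0.10169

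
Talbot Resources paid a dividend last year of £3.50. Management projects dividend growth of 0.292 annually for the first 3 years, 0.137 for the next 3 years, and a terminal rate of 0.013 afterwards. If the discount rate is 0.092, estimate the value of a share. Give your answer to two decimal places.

£117.60

Three-stage DDM. Project D₁…D_6; terminal Gordon value at t=6 with g = 0.013; discount at r = 0.092.
D_1 = 4.5220
D_2 = 5.8424
D_3 = 7.5484
D_4 = 8.5825
D_5 = 9.7584
D_6 = 11.0952
TV_6 = 11.2395/(0.092−0.013) = 142.2720
P₀ = Σ Dₜ/(1+r)ᵗ + TV_6/(1+r)^6 = 117.6049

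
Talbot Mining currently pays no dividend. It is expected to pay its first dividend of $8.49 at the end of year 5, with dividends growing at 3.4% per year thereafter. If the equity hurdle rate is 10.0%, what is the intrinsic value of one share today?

$87.86

Deferred-dividend DDM. At t=4 the remaining stream is a growing perpetuity with first payment D_5 = 8.49.
V_4 = D_5/(r−g) = 8.49/(0.1−0.034) = 128.6364
P₀ = V_4/(1+r)^4 = 128.6364/(1+0.1)^4 = 87.8604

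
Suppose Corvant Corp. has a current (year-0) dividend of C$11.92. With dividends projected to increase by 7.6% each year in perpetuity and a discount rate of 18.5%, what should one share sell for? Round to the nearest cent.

Gordon growth model: P₀ = D₁/(r − g). D₁ = 11.92 × (1 + 0.076) = 12.8259.
P₀ = 12.8259 / (0.185 − 0.076) = 12.8259 / 0.109 = 117.6690

C$117.67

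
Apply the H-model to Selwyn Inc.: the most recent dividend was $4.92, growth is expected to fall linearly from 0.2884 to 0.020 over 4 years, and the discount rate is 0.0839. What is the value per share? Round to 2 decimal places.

$119.87

H-model: P₀ = D₀[(1+g_L) + H(g_S−g_L)]/(r−g_L), with H = 4/2 = 2.
P₀ = 4.92 × [(1+0.02) + 2×(0.2884−0.02)] / (0.0839−0.02)
   = 4.92 × 1.5568 / 0.0639 = 119.8663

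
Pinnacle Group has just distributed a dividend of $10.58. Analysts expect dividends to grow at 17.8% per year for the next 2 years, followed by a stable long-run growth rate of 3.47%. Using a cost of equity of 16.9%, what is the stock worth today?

Two-stage DDM. Project D₁…D_2 at 0.178, terminal growth 0.0347, discount at r = 0.169.
D_1 = 12.4632
D_2 = 14.6817
Terminal value at t=2: TV = D_3/(r−g) = 15.1912/(0.169−0.0347) = 113.1136
P₀ = 12.4632/(1+0.169)^1 + 14.6817/(1+0.169)^2 + 113.1136/(1+0.169)^2 = 104.1774

$104.18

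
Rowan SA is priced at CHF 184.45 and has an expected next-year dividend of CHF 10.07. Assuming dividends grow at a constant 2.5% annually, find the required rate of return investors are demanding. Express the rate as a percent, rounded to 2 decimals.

Rearranging the constant-growth DDM: r = D₁/P₀ + g.
r = 10.0700 / 184.45 + 0.025 = 0.05459 + 0.025 = 0.07959

7.96%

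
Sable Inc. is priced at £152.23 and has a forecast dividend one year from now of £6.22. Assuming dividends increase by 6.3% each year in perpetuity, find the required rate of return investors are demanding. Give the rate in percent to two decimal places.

Rearranging the constant-growth DDM: r = D₁/P₀ + g.
r = 6.2200 / 152.23 + 0.063 = 0.04086 + 0.063 = 0.10386

10.39%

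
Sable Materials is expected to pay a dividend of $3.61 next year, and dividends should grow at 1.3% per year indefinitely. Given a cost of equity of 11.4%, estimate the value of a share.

$35.74

Gordon growth model: P₀ = D₁/(r − g), with D₁ = 3.61 given directly.
P₀ = 3.6100 / (0.114 − 0.013) = 3.6100 / 0.101 = 35.7426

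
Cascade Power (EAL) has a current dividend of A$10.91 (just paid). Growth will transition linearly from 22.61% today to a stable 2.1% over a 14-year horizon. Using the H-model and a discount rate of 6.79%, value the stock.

H-model: P₀ = D₀[(1+g_L) + H(g_S−g_L)]/(r−g_L), with H = 14/2 = 7.
P₀ = 10.91 × [(1+0.021) + 7×(0.2261−0.021)] / (0.0679−0.021)
   = 10.91 × 2.4567 / 0.0469 = 571.4839

A$571.48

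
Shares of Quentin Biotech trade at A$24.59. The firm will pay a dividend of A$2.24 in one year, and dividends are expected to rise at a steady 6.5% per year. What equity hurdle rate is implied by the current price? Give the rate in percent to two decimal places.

Rearranging the constant-growth DDM: r = D₁/P₀ + g.
r = 2.2400 / 24.59 + 0.065 = 0.09109 + 0.065 = 0.15609

15.61%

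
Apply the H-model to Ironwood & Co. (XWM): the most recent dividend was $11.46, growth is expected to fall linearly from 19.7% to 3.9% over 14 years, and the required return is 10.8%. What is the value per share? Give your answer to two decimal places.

$356.26

H-model: P₀ = D₀[(1+g_L) + H(g_S−g_L)]/(r−g_L), with H = 14/2 = 7.
P₀ = 11.46 × [(1+0.039) + 7×(0.197−0.039)] / (0.108−0.039)
   = 11.46 × 2.1450 / 0.069 = 356.2565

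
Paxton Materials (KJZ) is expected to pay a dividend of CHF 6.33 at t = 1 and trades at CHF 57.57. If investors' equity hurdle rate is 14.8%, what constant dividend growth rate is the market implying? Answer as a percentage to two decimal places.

From P₀ = D₁/(r − g), the implied growth is g = r − D₁/P₀.
g = 0.148 − 6.33/57.57 = 0.148 − 0.10995 = 0.03805

3.80%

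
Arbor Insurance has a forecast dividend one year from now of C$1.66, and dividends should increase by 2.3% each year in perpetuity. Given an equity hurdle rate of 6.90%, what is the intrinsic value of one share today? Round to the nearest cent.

Gordon growth model: P₀ = D₁/(r − g), with D₁ = 1.66 given directly.
P₀ = 1.6600 / (0.069 − 0.023) = 1.6600 / 0.046 = 36.0870

C$36.09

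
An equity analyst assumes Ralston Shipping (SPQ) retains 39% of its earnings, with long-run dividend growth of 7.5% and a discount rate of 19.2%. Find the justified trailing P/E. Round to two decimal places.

Payout ratio b = 1 − 0.39 = 0.61.
Justified trailing P/E = b(1+g)/(r−g) = 0.61×(1+0.075)/(0.192−0.075) = 5.6047

5.60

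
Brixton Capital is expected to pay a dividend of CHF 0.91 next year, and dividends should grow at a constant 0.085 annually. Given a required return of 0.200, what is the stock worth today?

CHF 7.91

Gordon growth model: P₀ = D₁/(r − g), with D₁ = 0.91 given directly.
P₀ = 0.9100 / (0.2 − 0.085) = 0.9100 / 0.115 = 7.9130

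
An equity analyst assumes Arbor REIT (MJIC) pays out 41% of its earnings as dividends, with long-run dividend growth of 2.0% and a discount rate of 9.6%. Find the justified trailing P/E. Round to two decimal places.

5.50

Justified trailing P/E = b(1+g)/(r−g) = 0.41×(1+0.02)/(0.096−0.02) = 5.5026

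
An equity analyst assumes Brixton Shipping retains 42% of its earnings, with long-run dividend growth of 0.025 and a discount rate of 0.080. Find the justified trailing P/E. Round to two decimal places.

Payout ratio b = 1 − 0.42 = 0.58.
Justified trailing P/E = b(1+g)/(r−g) = 0.58×(1+0.025)/(0.08−0.025) = 10.8091

10.81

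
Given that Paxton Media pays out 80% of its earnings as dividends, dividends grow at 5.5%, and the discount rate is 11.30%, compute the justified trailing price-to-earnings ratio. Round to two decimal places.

14.55

Justified trailing P/E = b(1+g)/(r−g) = 0.80×(1+0.055)/(0.113−0.055) = 14.5517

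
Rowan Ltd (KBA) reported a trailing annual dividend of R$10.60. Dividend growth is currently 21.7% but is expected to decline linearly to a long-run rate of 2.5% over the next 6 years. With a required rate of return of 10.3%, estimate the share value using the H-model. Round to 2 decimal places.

R$217.57

H-model: P₀ = D₀[(1+g_L) + H(g_S−g_L)]/(r−g_L), with H = 6/2 = 3.
P₀ = 10.60 × [(1+0.025) + 3×(0.217−0.025)] / (0.103−0.025)
   = 10.60 × 1.6010 / 0.078 = 217.5718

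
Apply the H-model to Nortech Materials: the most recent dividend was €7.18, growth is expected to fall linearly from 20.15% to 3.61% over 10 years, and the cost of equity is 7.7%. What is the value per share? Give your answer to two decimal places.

H-model: P₀ = D₀[(1+g_L) + H(g_S−g_L)]/(r−g_L), with H = 10/2 = 5.
P₀ = 7.18 × [(1+0.0361) + 5×(0.2015−0.0361)] / (0.077−0.0361)
   = 7.18 × 1.8631 / 0.0409 = 327.0674

€327.07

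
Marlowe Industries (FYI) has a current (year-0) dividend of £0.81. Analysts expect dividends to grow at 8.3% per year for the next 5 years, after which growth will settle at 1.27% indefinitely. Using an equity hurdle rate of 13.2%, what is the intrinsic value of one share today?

Two-stage DDM. Project D₁…D_5 at 0.083, terminal growth 0.0127, discount at r = 0.132.
D_1 = 0.8772
D_2 = 0.9500
D_3 = 1.0289
D_4 = 1.1143
D_5 = 1.2068
Terminal value at t=5: TV = D_6/(r−g) = 1.2221/(0.132−0.0127) = 10.2440
P₀ = 0.8772/(1+0.132)^1 + 0.9500/(1+0.132)^2 + 1.0289/(1+0.132)^3 + 1.1143/(1+0.132)^4 + 1.2068/(1+0.132)^5 + 10.2440/(1+0.132)^5 = 9.0645

£9.06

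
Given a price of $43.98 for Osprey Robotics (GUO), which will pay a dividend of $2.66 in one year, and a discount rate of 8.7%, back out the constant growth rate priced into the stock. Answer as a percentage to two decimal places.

2.65%

From P₀ = D₁/(r − g), the implied growth is g = r − D₁/P₀.
g = 0.087 − 2.66/43.98 = 0.087 − 0.06048 = 0.02652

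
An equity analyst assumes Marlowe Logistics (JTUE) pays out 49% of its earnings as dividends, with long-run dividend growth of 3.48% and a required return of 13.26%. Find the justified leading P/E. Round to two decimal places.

Justified leading P/E = b/(r−g) = 0.49/(0.1326−0.0348) = 5.0102

5.01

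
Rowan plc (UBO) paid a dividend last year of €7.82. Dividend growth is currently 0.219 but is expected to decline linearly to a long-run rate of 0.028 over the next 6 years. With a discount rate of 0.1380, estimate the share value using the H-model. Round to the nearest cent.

€113.82

H-model: P₀ = D₀[(1+g_L) + H(g_S−g_L)]/(r−g_L), with H = 6/2 = 3.
P₀ = 7.82 × [(1+0.028) + 3×(0.219−0.028)] / (0.138−0.028)
   = 7.82 × 1.6010 / 0.11 = 113.8165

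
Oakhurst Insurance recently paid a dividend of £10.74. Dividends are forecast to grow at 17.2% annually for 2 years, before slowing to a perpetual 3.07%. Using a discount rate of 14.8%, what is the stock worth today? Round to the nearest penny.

£120.52

Two-stage DDM. Project D₁…D_2 at 0.172, terminal growth 0.0307, discount at r = 0.148.
D_1 = 12.5873
D_2 = 14.7523
Terminal value at t=2: TV = D_3/(r−g) = 15.2052/(0.148−0.0307) = 129.6265
P₀ = 12.5873/(1+0.148)^1 + 14.7523/(1+0.148)^2 + 129.6265/(1+0.148)^2 = 120.5164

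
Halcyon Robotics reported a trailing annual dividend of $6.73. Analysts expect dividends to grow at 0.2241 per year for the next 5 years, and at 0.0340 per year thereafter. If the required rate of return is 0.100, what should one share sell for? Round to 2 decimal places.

Two-stage DDM. Project D₁…D_5 at 0.2241, terminal growth 0.034, discount at r = 0.1.
D_1 = 8.2382
D_2 = 10.0844
D_3 = 12.3443
D_4 = 15.1106
D_5 = 18.4969
Terminal value at t=5: TV = D_6/(r−g) = 19.1258/(0.1−0.034) = 289.7852
P₀ = 8.2382/(1+0.1)^1 + 10.0844/(1+0.1)^2 + 12.3443/(1+0.1)^3 + 15.1106/(1+0.1)^4 + 18.4969/(1+0.1)^5 + 289.7852/(1+0.1)^5 = 226.8376

$226.84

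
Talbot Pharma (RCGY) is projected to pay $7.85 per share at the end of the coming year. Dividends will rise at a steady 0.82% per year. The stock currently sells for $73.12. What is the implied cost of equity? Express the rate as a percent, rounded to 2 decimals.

Rearranging the constant-growth DDM: r = D₁/P₀ + g.
r = 7.8500 / 73.12 + 0.0082 = 0.10736 + 0.0082 = 0.11556

11.56%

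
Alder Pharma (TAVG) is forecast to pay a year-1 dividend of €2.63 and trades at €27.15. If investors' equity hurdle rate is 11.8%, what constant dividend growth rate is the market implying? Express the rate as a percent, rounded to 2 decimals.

2.11%

From P₀ = D₁/(r − g), the implied growth is g = r − D₁/P₀.
g = 0.118 − 2.63/27.15 = 0.118 − 0.09687 = 0.02113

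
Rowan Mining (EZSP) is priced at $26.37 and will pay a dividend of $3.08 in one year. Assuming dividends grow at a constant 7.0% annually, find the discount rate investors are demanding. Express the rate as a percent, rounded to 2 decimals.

Rearranging the constant-growth DDM: r = D₁/P₀ + g.
r = 3.0800 / 26.37 + 0.07 = 0.11680 + 0.07 = 0.18680

18.68%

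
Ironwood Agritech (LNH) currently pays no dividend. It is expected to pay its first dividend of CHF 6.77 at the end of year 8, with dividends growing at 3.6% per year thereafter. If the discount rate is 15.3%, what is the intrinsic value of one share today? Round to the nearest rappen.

Deferred-dividend DDM. At t=7 the remaining stream is a growing perpetuity with first payment D_8 = 6.77.
V_7 = D_8/(r−g) = 6.77/(0.153−0.036) = 57.8632
P₀ = V_7/(1+r)^7 = 57.8632/(1+0.153)^7 = 21.3598

CHF 21.36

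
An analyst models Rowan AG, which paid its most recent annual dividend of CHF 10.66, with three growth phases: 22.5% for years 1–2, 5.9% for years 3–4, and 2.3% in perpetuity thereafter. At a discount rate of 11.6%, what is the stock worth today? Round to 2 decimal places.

Three-stage DDM. Project D₁…D_4; terminal Gordon value at t=4 with g = 0.023; discount at r = 0.116.
D_1 = 13.0585
D_2 = 15.9967
D_3 = 16.9405
D_4 = 17.9400
TV_4 = 18.3526/(0.116−0.023) = 197.3395
P₀ = Σ Dₜ/(1+r)ᵗ + TV_4/(1+r)^4 = 175.5192

CHF 175.52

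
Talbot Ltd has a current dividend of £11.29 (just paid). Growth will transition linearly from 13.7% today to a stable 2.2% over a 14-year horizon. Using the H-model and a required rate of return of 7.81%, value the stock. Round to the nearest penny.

H-model: P₀ = D₀[(1+g_L) + H(g_S−g_L)]/(r−g_L), with H = 14/2 = 7.
P₀ = 11.29 × [(1+0.022) + 7×(0.137−0.022)] / (0.0781−0.022)
   = 11.29 × 1.8270 / 0.0561 = 367.6797

£367.68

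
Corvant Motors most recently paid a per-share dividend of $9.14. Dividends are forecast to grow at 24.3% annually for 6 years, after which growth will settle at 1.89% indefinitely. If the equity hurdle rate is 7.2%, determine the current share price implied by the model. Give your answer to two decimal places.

Two-stage DDM. Project D₁…D_6 at 0.243, terminal growth 0.0189, discount at r = 0.072.
D_1 = 11.3610
D_2 = 14.1217
D_3 = 17.5533
D_4 = 21.8188
D_5 = 27.1208
D_6 = 33.7111
Terminal value at t=6: TV = D_7/(r−g) = 34.3482/(0.072−0.0189) = 646.8596
P₀ = 11.3610/(1+0.072)^1 + 14.1217/(1+0.072)^2 + 17.5533/(1+0.072)^3 + 21.8188/(1+0.072)^4 + 27.1208/(1+0.072)^5 + 33.7111/(1+0.072)^6 + 646.8596/(1+0.072)^6 = 521.2539

$521.25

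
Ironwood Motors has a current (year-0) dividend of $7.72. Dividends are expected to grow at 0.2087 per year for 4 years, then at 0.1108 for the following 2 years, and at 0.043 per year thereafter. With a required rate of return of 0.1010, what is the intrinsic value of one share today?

$267.19

Three-stage DDM. Project D₁…D_6; terminal Gordon value at t=6 with g = 0.043; discount at r = 0.101.
D_1 = 9.3312
D_2 = 11.2786
D_3 = 13.6324
D_4 = 16.4775
D_5 = 18.3032
D_6 = 20.3312
TV_6 = 21.2054/(0.101−0.043) = 365.6112
P₀ = Σ Dₜ/(1+r)ᵗ + TV_6/(1+r)^6 = 267.1905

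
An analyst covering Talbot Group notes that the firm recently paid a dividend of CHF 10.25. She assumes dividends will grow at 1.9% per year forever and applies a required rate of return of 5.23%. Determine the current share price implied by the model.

CHF 313.66

Gordon growth model: P₀ = D₁/(r − g). D₁ = 10.25 × (1 + 0.019) = 10.4447.
P₀ = 10.4447 / (0.0523 − 0.019) = 10.4447 / 0.0333 = 313.6562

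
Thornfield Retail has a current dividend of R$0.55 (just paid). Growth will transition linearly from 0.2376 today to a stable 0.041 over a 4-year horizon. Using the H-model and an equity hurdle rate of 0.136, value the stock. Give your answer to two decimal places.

H-model: P₀ = D₀[(1+g_L) + H(g_S−g_L)]/(r−g_L), with H = 4/2 = 2.
P₀ = 0.55 × [(1+0.041) + 2×(0.2376−0.041)] / (0.136−0.041)
   = 0.55 × 1.4342 / 0.095 = 8.3033

R$8.30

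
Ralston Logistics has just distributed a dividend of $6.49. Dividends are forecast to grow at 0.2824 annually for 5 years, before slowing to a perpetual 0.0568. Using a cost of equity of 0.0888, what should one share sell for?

Two-stage DDM. Project D₁…D_5 at 0.2824, terminal growth 0.0568, discount at r = 0.0888.
D_1 = 8.3228
D_2 = 10.6731
D_3 = 13.6872
D_4 = 17.5525
D_5 = 22.5093
Terminal value at t=5: TV = D_6/(r−g) = 23.7878/(0.0888−0.0568) = 743.3701
P₀ = 8.3228/(1+0.0888)^1 + 10.6731/(1+0.0888)^2 + 13.6872/(1+0.0888)^3 + 17.5525/(1+0.0888)^4 + 22.5093/(1+0.0888)^5 + 743.3701/(1+0.0888)^5 = 540.2589

$540.26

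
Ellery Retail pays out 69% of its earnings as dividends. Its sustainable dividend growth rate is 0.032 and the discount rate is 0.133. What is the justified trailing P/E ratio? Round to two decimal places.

Justified trailing P/E = b(1+g)/(r−g) = 0.69×(1+0.032)/(0.133−0.032) = 7.0503

7.05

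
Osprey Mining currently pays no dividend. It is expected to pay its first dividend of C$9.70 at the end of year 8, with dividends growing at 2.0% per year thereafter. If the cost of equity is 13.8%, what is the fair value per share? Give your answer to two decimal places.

C$33.26

Deferred-dividend DDM. At t=7 the remaining stream is a growing perpetuity with first payment D_8 = 9.70.
V_7 = D_8/(r−g) = 9.70/(0.138−0.02) = 82.2034
P₀ = V_7/(1+r)^7 = 82.2034/(1+0.138)^7 = 33.2578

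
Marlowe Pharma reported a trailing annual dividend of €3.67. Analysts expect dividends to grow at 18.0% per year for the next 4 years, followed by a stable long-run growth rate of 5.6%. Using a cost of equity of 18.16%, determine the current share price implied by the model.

€45.32

Two-stage DDM. Project D₁…D_4 at 0.18, terminal growth 0.056, discount at r = 0.1816.
D_1 = 4.3306
D_2 = 5.1101
D_3 = 6.0299
D_4 = 7.1153
Terminal value at t=4: TV = D_5/(r−g) = 7.5138/(0.1816−0.056) = 59.8230
P₀ = 4.3306/(1+0.1816)^1 + 5.1101/(1+0.1816)^2 + 6.0299/(1+0.1816)^3 + 7.1153/(1+0.1816)^4 + 59.8230/(1+0.1816)^4 = 45.3196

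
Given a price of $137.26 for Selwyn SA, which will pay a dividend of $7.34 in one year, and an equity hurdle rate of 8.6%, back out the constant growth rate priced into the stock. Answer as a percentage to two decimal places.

From P₀ = D₁/(r − g), the implied growth is g = r − D₁/P₀.
g = 0.086 − 7.34/137.26 = 0.086 − 0.05348 = 0.03252

3.25%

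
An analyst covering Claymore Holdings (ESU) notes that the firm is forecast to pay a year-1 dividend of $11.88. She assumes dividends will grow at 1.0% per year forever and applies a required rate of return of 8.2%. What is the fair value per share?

Gordon growth model: P₀ = D₁/(r − g), with D₁ = 11.88 given directly.
P₀ = 11.8800 / (0.082 − 0.01) = 11.8800 / 0.072 = 165.0000

$165.00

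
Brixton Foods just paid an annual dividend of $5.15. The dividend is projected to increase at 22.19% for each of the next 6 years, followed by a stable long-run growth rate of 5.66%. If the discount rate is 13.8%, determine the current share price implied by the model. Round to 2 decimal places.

$142.36

Two-stage DDM. Project D₁…D_6 at 0.2219, terminal growth 0.0566, discount at r = 0.138.
D_1 = 6.2928
D_2 = 7.6892
D_3 = 9.3954
D_4 = 11.4802
D_5 = 14.0277
D_6 = 17.1404
Terminal value at t=6: TV = D_7/(r−g) = 18.1106/(0.138−0.0566) = 222.4884
P₀ = 6.2928/(1+0.138)^1 + 7.6892/(1+0.138)^2 + 9.3954/(1+0.138)^3 + 11.4802/(1+0.138)^4 + 14.0277/(1+0.138)^5 + 17.1404/(1+0.138)^6 + 222.4884/(1+0.138)^6 = 142.3650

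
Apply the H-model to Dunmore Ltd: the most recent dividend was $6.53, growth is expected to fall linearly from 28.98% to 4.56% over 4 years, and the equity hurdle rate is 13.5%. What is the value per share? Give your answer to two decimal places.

$112.05

H-model: P₀ = D₀[(1+g_L) + H(g_S−g_L)]/(r−g_L), with H = 4/2 = 2.
P₀ = 6.53 × [(1+0.0456) + 2×(0.2898−0.0456)] / (0.135−0.0456)
   = 6.53 × 1.5340 / 0.0894 = 112.0472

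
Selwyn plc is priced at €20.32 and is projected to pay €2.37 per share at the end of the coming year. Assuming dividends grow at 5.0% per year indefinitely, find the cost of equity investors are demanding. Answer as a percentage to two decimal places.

16.66%

Rearranging the constant-growth DDM: r = D₁/P₀ + g.
r = 2.3700 / 20.32 + 0.05 = 0.11663 + 0.05 = 0.16663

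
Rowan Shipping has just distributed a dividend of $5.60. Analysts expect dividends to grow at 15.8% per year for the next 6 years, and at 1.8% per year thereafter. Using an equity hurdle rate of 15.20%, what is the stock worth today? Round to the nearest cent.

$78.11

Two-stage DDM. Project D₁…D_6 at 0.158, terminal growth 0.018, discount at r = 0.152.
D_1 = 6.4848
D_2 = 7.5094
D_3 = 8.6959
D_4 = 10.0698
D_5 = 11.6609
D_6 = 13.5033
Terminal value at t=6: TV = D_7/(r−g) = 13.7463/(0.152−0.018) = 102.5846
P₀ = 6.4848/(1+0.152)^1 + 7.5094/(1+0.152)^2 + 8.6959/(1+0.152)^3 + 10.0698/(1+0.152)^4 + 11.6609/(1+0.152)^5 + 13.5033/(1+0.152)^6 + 102.5846/(1+0.152)^6 = 78.1080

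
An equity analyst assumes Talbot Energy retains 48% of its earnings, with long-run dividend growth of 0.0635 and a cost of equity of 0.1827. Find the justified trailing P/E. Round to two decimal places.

Payout ratio b = 1 − 0.48 = 0.52.
Justified trailing P/E = b(1+g)/(r−g) = 0.52×(1+0.0635)/(0.1827−0.0635) = 4.6394

4.64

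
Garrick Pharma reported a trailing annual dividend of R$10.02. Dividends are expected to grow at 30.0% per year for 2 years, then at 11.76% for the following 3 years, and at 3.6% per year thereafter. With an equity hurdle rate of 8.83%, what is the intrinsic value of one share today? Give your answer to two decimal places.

Three-stage DDM. Project D₁…D_5; terminal Gordon value at t=5 with g = 0.036; discount at r = 0.0883.
D_1 = 13.0260
D_2 = 16.9338
D_3 = 18.9252
D_4 = 21.1508
D_5 = 23.6382
TV_5 = 24.4891/(0.0883−0.036) = 468.2434
P₀ = Σ Dₜ/(1+r)ᵗ + TV_5/(1+r)^5 = 378.2204

R$378.22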